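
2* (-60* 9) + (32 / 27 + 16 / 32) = -58229 / 54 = -1078.31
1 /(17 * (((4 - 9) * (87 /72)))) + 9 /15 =291 /493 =0.59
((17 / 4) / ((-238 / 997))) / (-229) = 997 / 12824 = 0.08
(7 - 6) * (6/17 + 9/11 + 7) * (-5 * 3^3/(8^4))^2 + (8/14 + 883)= 2425579884265/2745171968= 883.58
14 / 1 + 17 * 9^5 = 1003847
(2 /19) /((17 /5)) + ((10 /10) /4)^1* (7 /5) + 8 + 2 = 67061 /6460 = 10.38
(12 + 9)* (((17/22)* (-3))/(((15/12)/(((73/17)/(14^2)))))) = -657/770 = -0.85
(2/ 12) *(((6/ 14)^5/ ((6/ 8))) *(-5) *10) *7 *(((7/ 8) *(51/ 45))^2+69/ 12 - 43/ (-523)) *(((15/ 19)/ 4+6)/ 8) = -1480183911/ 249299456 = -5.94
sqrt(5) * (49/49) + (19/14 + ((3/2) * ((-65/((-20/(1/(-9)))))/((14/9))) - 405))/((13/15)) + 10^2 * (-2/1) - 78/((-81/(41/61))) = -1595881439/2398032 + sqrt(5) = -663.26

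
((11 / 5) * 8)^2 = 7744 / 25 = 309.76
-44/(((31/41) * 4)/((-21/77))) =123/31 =3.97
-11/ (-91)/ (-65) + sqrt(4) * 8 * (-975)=-92274011/ 5915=-15600.00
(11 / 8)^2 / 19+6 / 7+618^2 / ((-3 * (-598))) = 544257605 / 2545088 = 213.85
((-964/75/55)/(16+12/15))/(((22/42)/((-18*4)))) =5784/3025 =1.91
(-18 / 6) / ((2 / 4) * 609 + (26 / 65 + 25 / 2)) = -5 / 529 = -0.01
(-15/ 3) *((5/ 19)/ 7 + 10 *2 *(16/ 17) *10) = -941.36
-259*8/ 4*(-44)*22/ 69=501424/ 69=7267.01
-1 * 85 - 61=-146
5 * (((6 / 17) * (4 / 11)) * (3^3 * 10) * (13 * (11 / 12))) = 35100 / 17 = 2064.71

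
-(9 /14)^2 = -81 /196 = -0.41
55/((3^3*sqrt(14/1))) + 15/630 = 1/42 + 55*sqrt(14)/378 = 0.57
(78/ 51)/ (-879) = -26/ 14943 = -0.00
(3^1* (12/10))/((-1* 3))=-6/5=-1.20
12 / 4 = 3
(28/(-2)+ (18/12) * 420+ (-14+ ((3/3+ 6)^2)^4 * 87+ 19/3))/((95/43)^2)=102752831.92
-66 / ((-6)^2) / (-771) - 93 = -93.00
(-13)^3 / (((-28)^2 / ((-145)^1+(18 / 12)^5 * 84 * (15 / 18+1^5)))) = -36011027 / 12544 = -2870.78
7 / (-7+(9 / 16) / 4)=-448 / 439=-1.02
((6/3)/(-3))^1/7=-2/21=-0.10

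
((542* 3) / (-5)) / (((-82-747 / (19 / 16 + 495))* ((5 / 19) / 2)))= 245267466 / 8286875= 29.60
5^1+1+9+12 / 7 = 117 / 7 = 16.71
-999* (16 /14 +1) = -14985 /7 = -2140.71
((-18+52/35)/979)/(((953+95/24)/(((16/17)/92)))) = -192/1064716345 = -0.00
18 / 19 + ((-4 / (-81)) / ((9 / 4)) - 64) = -873038 / 13851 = -63.03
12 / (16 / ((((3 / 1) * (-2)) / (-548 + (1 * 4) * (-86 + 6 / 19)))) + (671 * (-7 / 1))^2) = 684 / 1257658505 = 0.00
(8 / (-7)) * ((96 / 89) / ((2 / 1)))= -384 / 623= -0.62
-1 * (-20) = 20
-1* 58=-58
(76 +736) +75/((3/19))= 1287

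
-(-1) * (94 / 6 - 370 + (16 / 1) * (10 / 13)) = -13339 / 39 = -342.03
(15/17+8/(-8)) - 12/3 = -70/17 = -4.12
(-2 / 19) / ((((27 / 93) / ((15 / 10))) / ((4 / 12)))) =-31 / 171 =-0.18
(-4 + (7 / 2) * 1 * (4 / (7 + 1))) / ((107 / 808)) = -1818 / 107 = -16.99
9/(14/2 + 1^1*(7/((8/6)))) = 36/49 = 0.73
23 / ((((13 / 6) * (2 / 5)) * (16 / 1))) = 345 / 208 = 1.66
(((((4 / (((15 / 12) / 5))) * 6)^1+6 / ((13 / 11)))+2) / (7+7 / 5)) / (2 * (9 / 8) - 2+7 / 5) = 67000 / 9009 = 7.44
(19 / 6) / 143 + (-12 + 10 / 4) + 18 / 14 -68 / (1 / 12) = -824.19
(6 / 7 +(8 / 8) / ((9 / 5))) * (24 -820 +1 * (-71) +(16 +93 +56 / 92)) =-1550380 / 1449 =-1069.97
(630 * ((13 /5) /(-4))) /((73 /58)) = -23751 /73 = -325.36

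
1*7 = 7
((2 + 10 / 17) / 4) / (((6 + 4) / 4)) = 0.26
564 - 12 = 552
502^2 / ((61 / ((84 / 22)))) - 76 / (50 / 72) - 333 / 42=3676894791 / 234850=15656.35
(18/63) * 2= 4/7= 0.57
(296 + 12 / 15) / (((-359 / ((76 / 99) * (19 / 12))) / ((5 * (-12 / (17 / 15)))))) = 10714480 / 201399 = 53.20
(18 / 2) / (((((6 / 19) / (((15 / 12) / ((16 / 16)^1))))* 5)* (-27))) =-19 / 72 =-0.26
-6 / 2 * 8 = -24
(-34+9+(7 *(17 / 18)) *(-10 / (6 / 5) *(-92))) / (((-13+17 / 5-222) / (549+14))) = -383332625 / 31266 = -12260.37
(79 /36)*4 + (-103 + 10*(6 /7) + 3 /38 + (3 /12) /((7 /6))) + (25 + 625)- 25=645952 /1197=539.64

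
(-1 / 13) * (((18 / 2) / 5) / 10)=-9 / 650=-0.01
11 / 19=0.58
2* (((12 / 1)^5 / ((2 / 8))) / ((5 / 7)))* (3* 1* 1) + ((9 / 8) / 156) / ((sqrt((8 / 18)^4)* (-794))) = 220927270845249 / 26424320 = 8360755.20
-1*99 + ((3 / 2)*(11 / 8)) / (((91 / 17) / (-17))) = -153681 / 1456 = -105.55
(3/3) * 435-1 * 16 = 419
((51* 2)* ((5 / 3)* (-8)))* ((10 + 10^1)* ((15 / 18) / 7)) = -68000 / 21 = -3238.10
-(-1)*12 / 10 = 6 / 5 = 1.20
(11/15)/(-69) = -11/1035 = -0.01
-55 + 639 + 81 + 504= 1169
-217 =-217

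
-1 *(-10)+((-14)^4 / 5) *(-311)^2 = 3715633986 / 5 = 743126797.20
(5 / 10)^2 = 1 / 4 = 0.25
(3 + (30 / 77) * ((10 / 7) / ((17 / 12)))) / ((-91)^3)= -31089 / 6904971073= -0.00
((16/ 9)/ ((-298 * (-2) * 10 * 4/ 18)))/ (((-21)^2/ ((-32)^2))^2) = 1048576/ 144888345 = 0.01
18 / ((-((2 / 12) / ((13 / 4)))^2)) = -13689 / 2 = -6844.50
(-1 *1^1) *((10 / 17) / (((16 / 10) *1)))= -25 / 68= -0.37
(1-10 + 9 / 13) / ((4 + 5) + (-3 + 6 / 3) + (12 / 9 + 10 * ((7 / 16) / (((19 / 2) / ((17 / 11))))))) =-270864 / 327509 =-0.83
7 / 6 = 1.17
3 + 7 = 10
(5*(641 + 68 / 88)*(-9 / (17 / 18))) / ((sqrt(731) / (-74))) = 423146430*sqrt(731) / 136697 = 83693.24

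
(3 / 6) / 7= 1 / 14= 0.07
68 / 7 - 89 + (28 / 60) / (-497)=-591082 / 7455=-79.29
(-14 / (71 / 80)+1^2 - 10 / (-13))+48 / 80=-61866 / 4615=-13.41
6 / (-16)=-0.38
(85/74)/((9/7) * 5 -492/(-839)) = 499205/3048726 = 0.16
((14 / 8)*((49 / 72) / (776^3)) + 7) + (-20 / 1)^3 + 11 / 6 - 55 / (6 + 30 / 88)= -33374953833281143 / 4171952406528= -7999.84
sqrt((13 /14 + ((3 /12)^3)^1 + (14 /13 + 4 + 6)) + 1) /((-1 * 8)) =-sqrt(6900985) /5824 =-0.45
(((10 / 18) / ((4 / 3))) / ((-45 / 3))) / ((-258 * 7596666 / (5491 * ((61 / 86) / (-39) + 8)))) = 146999561 / 236650974592032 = 0.00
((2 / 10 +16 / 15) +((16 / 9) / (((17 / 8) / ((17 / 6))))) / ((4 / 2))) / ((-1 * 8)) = -331 / 1080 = -0.31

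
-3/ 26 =-0.12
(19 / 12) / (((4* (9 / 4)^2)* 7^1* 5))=19 / 8505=0.00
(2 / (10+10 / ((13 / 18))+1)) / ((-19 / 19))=-26 / 323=-0.08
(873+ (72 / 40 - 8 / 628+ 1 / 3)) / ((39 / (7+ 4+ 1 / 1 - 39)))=-6182727 / 10205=-605.85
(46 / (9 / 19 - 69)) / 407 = -437 / 264957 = -0.00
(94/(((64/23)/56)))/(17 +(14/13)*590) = 98371/33924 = 2.90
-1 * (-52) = 52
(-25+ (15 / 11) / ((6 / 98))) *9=-270 / 11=-24.55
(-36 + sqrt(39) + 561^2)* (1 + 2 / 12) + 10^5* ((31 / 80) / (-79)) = 7* sqrt(39) / 6 + 57929435 / 158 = 366649.28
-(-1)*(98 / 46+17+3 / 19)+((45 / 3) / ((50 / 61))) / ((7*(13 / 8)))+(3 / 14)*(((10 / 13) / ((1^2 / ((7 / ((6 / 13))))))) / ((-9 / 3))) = 23936299 / 1193010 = 20.06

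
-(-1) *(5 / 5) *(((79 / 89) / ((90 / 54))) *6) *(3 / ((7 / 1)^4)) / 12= 711 / 2136890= 0.00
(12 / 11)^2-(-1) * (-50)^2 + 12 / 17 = 5146400 / 2057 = 2501.90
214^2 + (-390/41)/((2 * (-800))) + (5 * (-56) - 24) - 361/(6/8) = 885810037/19680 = 45010.67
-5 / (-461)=5 / 461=0.01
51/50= 1.02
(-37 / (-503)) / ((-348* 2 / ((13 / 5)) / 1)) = -481 / 1750440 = -0.00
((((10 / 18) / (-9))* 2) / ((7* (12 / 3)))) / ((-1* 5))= 0.00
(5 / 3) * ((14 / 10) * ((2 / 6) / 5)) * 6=0.93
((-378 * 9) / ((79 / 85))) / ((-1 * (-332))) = -144585 / 13114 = -11.03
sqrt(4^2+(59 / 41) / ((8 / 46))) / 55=0.09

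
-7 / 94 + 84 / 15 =2597 / 470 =5.53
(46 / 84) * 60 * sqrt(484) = 722.86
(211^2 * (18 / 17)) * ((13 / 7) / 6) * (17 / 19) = 1736319 / 133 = 13055.03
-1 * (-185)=185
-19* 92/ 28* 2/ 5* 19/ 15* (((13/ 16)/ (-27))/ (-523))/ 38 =-5681/ 118616400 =-0.00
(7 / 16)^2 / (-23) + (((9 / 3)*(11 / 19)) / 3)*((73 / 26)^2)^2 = 35.97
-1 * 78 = -78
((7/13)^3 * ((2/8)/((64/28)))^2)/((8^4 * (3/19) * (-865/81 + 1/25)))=-215549775/794102006284288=-0.00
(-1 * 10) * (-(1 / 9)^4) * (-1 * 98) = -980 / 6561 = -0.15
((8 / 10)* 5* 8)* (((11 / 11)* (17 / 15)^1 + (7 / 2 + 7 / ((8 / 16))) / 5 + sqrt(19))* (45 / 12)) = 120* sqrt(19) + 556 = 1079.07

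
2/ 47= 0.04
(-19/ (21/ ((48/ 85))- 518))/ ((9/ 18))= 608/ 7693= 0.08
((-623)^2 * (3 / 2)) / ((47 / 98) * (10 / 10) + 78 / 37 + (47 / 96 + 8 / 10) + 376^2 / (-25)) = -2533240357200 / 24589339213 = -103.02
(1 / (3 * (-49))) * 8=-8 / 147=-0.05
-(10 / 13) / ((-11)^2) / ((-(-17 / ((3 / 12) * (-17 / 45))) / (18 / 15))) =1 / 23595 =0.00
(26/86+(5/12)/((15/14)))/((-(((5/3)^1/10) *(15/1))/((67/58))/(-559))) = 93197/522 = 178.54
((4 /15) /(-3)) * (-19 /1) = 76 /45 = 1.69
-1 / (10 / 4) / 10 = -1 / 25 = -0.04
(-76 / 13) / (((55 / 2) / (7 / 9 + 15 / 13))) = -34352 / 83655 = -0.41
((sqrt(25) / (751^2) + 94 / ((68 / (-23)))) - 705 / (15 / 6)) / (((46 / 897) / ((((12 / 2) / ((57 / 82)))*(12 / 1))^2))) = -65648133.60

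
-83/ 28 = -2.96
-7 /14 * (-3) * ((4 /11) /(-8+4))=-3 /22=-0.14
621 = 621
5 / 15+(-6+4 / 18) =-5.44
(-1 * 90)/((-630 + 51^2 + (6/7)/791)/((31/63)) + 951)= -367815/20256728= -0.02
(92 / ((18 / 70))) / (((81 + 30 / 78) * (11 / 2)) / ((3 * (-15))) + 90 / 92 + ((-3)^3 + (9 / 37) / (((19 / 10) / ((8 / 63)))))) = -47378403800 / 4760976599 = -9.95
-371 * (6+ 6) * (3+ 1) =-17808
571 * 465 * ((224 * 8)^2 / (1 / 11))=9379026370560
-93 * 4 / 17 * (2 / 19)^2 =-1488 / 6137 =-0.24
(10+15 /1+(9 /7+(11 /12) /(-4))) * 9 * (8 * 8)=105060 /7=15008.57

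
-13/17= -0.76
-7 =-7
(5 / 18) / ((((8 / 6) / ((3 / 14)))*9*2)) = 5 / 2016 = 0.00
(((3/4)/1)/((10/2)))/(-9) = -1/60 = -0.02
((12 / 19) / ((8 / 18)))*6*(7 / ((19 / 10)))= 11340 / 361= 31.41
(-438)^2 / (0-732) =-15987 / 61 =-262.08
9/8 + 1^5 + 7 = 73/8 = 9.12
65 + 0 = 65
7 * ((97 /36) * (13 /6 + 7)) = 37345 /216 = 172.89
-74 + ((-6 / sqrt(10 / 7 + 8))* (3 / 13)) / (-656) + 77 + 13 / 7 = 3* sqrt(462) / 93808 + 34 / 7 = 4.86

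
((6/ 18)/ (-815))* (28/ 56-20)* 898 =5837/ 815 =7.16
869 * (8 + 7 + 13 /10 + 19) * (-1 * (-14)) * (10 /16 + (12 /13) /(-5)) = 491731471 /2600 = 189127.49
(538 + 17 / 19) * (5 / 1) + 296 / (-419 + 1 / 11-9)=240913001 / 89433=2693.78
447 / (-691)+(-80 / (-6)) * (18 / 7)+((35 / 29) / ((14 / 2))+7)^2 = 346107919 / 4067917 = 85.08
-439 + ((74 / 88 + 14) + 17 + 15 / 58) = -519205 / 1276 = -406.90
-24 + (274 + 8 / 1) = 258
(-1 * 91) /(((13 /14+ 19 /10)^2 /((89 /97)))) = -9921275 /950697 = -10.44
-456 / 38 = -12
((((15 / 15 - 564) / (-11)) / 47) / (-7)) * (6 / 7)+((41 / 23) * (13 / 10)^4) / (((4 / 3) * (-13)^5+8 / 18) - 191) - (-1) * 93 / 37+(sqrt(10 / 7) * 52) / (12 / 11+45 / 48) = 2287111636822335111 / 960906930174730000+9152 * sqrt(70) / 2499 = 33.02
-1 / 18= -0.06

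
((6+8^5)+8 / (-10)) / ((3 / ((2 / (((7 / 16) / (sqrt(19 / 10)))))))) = 68837.70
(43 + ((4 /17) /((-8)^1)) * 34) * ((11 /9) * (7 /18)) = 539 /27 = 19.96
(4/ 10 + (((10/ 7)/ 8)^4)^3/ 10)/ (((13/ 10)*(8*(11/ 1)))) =0.00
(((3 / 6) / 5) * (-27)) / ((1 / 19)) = -513 / 10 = -51.30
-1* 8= -8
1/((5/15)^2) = 9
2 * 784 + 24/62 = 1568.39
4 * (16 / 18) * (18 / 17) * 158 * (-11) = -111232 / 17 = -6543.06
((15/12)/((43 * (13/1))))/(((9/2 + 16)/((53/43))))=265/1971034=0.00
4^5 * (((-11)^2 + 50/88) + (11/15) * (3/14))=47988992/385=124646.73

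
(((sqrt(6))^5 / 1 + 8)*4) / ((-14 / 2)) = -144*sqrt(6) / 7 - 32 / 7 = -54.96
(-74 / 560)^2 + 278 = 21796569 / 78400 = 278.02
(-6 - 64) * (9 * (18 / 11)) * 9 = -102060 / 11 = -9278.18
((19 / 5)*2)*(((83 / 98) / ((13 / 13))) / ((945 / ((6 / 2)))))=0.02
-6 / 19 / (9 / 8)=-16 / 57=-0.28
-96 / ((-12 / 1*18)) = 0.44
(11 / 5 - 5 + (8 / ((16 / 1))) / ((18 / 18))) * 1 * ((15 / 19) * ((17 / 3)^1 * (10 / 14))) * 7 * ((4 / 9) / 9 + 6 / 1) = -478975 / 1539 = -311.22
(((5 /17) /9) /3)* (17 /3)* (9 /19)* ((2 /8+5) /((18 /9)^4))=35 /3648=0.01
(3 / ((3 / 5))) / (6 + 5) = 5 / 11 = 0.45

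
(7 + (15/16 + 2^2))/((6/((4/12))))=191/288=0.66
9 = 9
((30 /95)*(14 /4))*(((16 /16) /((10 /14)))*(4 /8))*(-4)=-294 /95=-3.09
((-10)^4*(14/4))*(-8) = -280000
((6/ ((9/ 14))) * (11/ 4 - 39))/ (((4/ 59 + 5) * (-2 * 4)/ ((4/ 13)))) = 59885/ 23322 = 2.57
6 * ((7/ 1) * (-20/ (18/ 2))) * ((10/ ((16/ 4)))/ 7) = -100/ 3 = -33.33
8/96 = 1/12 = 0.08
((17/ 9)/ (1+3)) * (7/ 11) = 119/ 396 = 0.30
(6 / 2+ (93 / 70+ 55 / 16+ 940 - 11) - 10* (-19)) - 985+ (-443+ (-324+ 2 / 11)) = -625.05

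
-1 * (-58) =58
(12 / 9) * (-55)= -220 / 3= -73.33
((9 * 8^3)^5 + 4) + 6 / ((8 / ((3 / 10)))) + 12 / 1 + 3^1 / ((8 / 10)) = 83104079498937631519 / 40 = 2077601987473440787.98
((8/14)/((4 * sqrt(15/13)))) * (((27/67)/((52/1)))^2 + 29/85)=352071389 * sqrt(195)/108333934800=0.05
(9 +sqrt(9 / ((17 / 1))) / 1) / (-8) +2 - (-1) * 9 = 79 / 8 - 3 * sqrt(17) / 136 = 9.78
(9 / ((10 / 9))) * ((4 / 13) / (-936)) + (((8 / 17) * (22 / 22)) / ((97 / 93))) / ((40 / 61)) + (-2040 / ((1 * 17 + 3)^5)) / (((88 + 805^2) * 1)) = 0.69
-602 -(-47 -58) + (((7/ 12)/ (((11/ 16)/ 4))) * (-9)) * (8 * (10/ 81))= -156569/ 297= -527.17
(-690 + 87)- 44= -647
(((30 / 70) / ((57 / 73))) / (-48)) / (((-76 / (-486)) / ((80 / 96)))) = -9855 / 161728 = -0.06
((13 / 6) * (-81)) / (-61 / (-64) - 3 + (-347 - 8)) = 1248 / 2539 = 0.49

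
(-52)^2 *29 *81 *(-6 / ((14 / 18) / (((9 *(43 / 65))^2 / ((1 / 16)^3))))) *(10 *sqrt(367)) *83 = -206674418944180224 *sqrt(367) / 35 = -113123208137440286.37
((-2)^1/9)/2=-1/9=-0.11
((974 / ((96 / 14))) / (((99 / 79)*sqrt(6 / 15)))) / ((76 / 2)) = 269311*sqrt(10) / 180576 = 4.72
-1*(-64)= 64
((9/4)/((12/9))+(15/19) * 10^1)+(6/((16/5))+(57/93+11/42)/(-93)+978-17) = 17897972333/18405072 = 972.45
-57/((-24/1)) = 19/8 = 2.38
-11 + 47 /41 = -404 /41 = -9.85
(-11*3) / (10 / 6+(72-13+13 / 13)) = -99 / 185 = -0.54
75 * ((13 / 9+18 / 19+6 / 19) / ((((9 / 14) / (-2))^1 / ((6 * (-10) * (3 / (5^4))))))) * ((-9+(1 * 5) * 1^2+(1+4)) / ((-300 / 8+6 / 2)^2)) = 207424 / 1356885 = 0.15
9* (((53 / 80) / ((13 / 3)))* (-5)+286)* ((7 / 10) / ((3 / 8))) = 1245909 / 260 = 4791.96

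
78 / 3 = 26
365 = 365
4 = 4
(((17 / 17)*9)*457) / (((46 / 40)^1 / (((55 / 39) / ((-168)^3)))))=-125675 / 118145664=-0.00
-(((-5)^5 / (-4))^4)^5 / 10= -717464813734306340312949500000000000000000000000000000000.00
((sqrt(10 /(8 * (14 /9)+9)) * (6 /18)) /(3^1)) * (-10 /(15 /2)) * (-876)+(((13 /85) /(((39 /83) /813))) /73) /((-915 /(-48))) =359888 /1892525+1168 * sqrt(1930) /579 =88.81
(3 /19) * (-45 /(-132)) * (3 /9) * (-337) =-5055 /836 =-6.05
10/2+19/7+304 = 2182/7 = 311.71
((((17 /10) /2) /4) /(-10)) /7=-17 /5600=-0.00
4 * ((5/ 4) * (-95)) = -475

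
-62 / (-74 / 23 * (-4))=-713 / 148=-4.82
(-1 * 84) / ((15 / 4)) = -22.40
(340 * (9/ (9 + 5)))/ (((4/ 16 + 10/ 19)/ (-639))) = -74302920/ 413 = -179910.22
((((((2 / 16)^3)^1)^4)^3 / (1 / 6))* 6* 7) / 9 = 7 / 81129638414606681695789005144064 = 0.00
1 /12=0.08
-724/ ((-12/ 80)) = 14480/ 3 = 4826.67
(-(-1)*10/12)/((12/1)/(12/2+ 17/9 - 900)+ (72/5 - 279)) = -200725/63737442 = -0.00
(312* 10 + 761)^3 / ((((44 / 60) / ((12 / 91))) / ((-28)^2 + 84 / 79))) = 93226022462026800 / 11297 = 8252281354521.27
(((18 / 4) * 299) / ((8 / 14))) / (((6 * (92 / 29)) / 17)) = 2102.95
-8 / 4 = -2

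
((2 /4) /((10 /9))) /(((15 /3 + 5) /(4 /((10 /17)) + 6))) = 72 /125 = 0.58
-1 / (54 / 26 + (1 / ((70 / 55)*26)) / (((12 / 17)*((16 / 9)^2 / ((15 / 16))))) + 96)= -5963776 / 584984535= -0.01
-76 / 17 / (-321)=76 / 5457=0.01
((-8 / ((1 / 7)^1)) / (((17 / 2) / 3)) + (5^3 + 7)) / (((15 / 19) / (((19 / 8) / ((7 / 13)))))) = 746187 / 1190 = 627.05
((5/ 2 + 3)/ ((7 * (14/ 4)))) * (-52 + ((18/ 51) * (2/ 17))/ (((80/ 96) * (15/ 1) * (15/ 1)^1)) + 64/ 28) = -138285884/ 12390875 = -11.16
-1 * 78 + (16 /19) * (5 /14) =-10334 /133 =-77.70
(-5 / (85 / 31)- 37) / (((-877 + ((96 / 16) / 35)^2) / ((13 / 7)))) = 1501500 / 18262913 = 0.08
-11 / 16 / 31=-11 / 496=-0.02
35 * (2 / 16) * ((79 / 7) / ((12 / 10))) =1975 / 48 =41.15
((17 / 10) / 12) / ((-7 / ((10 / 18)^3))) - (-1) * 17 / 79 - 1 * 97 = -936454487 / 9675288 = -96.79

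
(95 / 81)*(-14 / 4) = -665 / 162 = -4.10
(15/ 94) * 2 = 15/ 47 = 0.32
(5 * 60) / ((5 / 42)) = 2520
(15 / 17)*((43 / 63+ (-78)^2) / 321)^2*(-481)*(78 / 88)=-4594258005364625 / 33989928588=-135165.27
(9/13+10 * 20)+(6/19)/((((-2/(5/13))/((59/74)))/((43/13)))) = 47649247/237614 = 200.53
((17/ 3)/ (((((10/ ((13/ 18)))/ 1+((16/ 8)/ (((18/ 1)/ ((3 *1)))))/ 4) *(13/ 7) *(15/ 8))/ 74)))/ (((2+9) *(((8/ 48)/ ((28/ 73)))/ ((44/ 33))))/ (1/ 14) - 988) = -4508672/ 489087975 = -0.01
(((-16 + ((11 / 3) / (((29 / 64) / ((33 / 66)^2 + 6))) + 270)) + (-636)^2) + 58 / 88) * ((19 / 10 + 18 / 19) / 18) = 838322305543 / 13091760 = 64034.35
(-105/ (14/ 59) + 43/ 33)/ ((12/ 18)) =-29119/ 44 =-661.80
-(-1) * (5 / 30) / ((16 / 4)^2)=1 / 96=0.01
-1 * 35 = -35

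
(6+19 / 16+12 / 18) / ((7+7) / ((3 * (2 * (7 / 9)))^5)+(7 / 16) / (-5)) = -96.76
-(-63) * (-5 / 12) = -26.25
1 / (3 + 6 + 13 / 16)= 16 / 157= 0.10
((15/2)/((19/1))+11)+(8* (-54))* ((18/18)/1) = -15983/38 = -420.61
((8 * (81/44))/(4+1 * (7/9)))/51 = 486/8041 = 0.06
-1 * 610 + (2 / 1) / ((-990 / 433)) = -302383 / 495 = -610.87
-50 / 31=-1.61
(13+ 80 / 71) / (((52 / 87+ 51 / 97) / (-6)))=-50785902 / 673151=-75.45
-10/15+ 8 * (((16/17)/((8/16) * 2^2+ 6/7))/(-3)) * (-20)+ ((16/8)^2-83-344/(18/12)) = -14863/51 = -291.43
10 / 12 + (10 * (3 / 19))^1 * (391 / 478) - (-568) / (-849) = 3741903 / 2570206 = 1.46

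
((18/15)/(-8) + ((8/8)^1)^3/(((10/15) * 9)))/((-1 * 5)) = -0.00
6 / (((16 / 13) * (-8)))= -39 / 64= -0.61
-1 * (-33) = 33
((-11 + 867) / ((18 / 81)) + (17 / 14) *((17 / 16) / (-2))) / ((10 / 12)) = 5176221 / 1120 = 4621.63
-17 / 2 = -8.50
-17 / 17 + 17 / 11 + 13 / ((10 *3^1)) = 323 / 330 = 0.98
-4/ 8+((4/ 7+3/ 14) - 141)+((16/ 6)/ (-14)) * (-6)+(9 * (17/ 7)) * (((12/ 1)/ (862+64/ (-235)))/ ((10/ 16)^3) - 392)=-51423253991/ 5906425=-8706.32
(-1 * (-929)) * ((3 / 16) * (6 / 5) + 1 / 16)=21367 / 80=267.09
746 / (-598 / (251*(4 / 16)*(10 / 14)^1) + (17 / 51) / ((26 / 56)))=-18256485 / 308938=-59.09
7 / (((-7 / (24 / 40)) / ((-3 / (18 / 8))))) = 0.80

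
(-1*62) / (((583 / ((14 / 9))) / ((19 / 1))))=-16492 / 5247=-3.14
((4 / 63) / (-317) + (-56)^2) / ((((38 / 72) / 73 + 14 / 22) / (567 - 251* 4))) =-87908893065488 / 41284495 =-2129344.03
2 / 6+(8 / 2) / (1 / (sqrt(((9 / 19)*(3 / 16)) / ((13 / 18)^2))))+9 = 54*sqrt(57) / 247+28 / 3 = 10.98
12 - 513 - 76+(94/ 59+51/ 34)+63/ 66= -371846/ 649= -572.95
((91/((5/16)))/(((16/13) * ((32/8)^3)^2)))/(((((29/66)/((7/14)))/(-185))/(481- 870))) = 561888327/118784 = 4730.34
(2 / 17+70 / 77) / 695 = 192 / 129965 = 0.00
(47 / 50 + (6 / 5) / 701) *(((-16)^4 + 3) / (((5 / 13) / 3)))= 84366585147 / 175250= 481407.05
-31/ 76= -0.41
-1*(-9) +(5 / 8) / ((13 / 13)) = 77 / 8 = 9.62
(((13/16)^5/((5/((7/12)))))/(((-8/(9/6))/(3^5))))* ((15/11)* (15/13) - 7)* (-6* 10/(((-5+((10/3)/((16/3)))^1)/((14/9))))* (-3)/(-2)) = 4712479317/14417920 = 326.85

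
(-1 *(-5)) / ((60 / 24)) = 2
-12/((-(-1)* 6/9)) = -18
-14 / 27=-0.52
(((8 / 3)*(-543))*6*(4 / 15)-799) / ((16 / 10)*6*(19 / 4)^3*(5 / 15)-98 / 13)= -270036 / 29069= -9.29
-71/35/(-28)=71/980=0.07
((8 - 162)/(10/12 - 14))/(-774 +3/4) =-1232/81449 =-0.02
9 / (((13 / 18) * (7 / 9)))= 1458 / 91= 16.02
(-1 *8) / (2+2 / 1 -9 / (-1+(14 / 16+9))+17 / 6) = -3408 / 2479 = -1.37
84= 84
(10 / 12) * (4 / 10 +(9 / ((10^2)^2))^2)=40000081 / 120000000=0.33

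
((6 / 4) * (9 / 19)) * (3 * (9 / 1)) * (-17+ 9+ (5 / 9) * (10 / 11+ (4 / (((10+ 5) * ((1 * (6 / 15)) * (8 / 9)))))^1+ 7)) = -102303 / 1672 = -61.19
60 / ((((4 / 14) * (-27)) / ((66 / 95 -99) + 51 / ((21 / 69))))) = -10236 / 19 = -538.74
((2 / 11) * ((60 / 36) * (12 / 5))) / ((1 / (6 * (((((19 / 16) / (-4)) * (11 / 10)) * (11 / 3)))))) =-209 / 40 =-5.22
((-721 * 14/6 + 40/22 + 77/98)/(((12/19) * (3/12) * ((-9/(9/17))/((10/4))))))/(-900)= -2948933/1696464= -1.74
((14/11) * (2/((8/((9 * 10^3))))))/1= 2863.64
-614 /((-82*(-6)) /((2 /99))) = -307 /12177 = -0.03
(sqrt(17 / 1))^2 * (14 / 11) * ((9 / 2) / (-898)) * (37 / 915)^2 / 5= -0.00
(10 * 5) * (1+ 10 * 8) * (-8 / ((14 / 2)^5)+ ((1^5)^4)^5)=68035950 / 16807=4048.07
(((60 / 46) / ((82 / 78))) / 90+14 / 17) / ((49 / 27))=362421 / 785519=0.46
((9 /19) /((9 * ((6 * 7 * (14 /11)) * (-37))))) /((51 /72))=-22 /585599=-0.00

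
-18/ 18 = -1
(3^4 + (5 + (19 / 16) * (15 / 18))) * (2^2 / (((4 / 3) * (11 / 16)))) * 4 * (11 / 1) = 16702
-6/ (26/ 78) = -18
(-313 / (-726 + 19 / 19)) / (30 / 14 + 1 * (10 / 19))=41629 / 257375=0.16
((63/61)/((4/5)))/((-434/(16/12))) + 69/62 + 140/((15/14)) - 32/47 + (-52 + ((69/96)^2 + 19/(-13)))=277384320907/3549391872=78.15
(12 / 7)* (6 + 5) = 132 / 7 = 18.86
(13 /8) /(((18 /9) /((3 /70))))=39 /1120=0.03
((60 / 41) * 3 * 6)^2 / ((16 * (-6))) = -12150 / 1681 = -7.23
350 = 350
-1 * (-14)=14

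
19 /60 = 0.32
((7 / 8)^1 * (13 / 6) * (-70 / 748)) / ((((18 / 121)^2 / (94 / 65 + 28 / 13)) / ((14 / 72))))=-5934929 / 1057536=-5.61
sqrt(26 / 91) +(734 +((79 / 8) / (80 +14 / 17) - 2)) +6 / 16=sqrt(14) / 7 +8051609 / 10992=733.03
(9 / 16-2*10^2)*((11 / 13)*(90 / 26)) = -1579545 / 2704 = -584.15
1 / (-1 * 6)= -1 / 6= -0.17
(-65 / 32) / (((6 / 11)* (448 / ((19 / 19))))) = -715 / 86016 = -0.01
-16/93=-0.17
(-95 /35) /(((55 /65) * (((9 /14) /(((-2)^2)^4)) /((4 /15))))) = -505856 /1485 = -340.64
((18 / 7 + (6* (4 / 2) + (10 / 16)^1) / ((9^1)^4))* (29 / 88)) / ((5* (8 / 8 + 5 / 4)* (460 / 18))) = 27419239 / 9295624800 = 0.00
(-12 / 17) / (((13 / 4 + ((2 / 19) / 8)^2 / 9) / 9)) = -5614272 / 2872133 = -1.95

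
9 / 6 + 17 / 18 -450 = -4028 / 9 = -447.56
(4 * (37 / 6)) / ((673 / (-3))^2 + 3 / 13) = 0.00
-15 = -15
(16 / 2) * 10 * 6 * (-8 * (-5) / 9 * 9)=19200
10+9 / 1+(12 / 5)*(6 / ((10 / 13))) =37.72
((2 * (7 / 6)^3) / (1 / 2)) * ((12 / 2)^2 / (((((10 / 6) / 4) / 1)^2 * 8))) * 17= 69972 / 25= 2798.88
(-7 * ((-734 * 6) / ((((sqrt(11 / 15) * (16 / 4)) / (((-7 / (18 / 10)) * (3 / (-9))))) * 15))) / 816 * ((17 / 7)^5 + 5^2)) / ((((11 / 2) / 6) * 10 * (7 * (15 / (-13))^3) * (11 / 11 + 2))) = -20605777244 * sqrt(165) / 750088906875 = -0.35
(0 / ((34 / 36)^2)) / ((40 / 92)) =0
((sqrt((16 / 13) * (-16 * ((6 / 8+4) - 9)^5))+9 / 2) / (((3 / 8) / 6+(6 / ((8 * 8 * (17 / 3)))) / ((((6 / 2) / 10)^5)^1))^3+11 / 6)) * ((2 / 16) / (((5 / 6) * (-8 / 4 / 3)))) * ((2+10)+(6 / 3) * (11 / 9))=-14308887209472 * sqrt(221) / 129200370752483 - 5792871292416 / 129200370752483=-1.69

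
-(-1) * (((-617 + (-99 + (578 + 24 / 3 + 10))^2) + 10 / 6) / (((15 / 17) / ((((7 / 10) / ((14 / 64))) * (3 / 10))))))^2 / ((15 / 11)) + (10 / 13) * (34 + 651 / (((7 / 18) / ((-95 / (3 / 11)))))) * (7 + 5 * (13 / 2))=111128658157067516 / 2109375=52683215718.91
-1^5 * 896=-896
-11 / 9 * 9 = -11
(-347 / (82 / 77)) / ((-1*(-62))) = -26719 / 5084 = -5.26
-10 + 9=-1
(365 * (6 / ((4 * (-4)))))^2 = 1199025 / 64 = 18734.77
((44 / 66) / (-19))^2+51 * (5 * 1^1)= 828499 / 3249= 255.00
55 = 55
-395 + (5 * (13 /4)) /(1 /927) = 58675 /4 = 14668.75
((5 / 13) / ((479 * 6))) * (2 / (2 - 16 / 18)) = 3 / 12454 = 0.00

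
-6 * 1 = -6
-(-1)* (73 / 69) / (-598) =-73 / 41262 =-0.00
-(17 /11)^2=-289 /121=-2.39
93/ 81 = 31/ 27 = 1.15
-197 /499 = -0.39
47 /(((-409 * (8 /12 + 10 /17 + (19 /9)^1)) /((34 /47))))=-5202 /210635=-0.02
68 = 68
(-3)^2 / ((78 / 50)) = 75 / 13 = 5.77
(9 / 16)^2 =81 / 256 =0.32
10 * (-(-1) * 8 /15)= 16 /3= 5.33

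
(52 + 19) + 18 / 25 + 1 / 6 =10783 / 150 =71.89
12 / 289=0.04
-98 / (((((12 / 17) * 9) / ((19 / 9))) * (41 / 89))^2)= -40493110441 / 794090952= -50.99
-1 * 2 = -2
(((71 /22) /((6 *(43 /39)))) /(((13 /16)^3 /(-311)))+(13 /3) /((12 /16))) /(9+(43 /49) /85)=-207564620095 /6749720406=-30.75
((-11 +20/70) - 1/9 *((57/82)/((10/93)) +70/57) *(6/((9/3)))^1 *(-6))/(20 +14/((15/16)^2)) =-280565/22041026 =-0.01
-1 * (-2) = 2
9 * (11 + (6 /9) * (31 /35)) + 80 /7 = 4051 /35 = 115.74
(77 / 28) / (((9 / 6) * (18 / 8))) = 22 / 27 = 0.81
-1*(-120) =120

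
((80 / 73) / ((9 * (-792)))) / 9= -10 / 585387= -0.00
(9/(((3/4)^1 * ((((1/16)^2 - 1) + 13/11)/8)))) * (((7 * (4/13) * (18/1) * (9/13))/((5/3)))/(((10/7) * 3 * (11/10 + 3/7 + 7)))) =20028653568/87945065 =227.74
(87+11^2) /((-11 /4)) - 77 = -1679 /11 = -152.64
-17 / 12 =-1.42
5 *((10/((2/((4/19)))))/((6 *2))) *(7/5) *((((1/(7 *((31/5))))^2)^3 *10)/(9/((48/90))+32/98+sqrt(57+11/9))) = 25286250000/380222384283549853577 - 20000000 *sqrt(131)/7759640495582650073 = 0.00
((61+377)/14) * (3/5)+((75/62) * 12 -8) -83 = -62618/1085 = -57.71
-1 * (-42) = 42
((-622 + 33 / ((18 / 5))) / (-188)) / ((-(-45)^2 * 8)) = -3677 / 18273600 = -0.00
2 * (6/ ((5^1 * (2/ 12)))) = 72/ 5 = 14.40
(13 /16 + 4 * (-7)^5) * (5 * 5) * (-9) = 15126117.19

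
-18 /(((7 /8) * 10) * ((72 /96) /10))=-192 /7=-27.43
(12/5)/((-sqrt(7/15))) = -12 * sqrt(105)/35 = -3.51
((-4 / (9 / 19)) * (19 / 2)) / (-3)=722 / 27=26.74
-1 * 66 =-66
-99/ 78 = -1.27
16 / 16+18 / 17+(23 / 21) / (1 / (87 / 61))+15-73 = -394738 / 7259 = -54.38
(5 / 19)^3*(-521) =-65125 / 6859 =-9.49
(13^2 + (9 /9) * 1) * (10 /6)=850 /3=283.33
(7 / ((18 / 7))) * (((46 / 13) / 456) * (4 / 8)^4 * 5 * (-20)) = -28175 / 213408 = -0.13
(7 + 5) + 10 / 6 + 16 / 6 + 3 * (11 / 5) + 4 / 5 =23.73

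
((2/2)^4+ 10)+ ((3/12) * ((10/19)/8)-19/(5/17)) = -53.58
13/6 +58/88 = 373/132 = 2.83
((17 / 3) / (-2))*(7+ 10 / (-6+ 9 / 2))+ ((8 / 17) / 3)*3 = -145 / 306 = -0.47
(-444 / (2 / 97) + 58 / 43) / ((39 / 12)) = -3703616 / 559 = -6625.43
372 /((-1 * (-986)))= 186 /493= 0.38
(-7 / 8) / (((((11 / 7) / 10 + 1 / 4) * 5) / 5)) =-245 / 114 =-2.15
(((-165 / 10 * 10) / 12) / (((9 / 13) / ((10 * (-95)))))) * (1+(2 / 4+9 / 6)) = 339625 / 6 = 56604.17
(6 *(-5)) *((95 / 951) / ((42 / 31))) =-14725 / 6657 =-2.21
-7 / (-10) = 7 / 10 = 0.70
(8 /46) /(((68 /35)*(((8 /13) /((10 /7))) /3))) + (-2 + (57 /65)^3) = -301625773 /429513500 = -0.70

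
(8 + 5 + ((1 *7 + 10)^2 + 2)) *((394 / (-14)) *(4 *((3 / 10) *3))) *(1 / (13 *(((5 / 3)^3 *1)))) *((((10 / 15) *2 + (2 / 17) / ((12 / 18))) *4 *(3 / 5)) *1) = -1280644992 / 690625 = -1854.33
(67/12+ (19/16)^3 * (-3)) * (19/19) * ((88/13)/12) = 5819/18432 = 0.32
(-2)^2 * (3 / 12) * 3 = 3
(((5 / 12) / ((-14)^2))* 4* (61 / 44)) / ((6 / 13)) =3965 / 155232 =0.03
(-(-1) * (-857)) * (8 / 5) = -6856 / 5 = -1371.20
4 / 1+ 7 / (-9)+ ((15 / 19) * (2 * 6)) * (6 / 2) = 5411 / 171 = 31.64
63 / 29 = 2.17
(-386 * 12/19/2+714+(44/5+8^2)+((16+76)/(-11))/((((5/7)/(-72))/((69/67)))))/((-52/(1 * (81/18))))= -96607611/728156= -132.67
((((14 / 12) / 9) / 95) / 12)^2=0.00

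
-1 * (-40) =40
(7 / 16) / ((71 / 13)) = 91 / 1136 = 0.08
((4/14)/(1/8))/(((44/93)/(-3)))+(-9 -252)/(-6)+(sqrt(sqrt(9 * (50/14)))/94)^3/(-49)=29.01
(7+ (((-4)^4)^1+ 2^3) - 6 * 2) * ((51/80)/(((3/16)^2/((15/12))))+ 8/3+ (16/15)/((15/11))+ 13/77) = 16848949/2475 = 6807.66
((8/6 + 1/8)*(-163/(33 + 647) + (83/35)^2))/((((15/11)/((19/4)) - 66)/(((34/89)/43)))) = -187466521/176601660480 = -0.00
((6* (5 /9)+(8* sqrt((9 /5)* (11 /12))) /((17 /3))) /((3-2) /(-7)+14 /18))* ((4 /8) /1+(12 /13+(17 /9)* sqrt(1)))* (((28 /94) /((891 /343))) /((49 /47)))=2.95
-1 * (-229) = 229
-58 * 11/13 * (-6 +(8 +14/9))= -20416/117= -174.50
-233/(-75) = 233/75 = 3.11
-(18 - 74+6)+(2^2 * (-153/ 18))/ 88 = 2183/ 44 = 49.61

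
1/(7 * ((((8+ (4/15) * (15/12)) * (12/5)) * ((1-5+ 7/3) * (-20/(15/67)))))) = 9/187600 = 0.00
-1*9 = -9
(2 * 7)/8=7/4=1.75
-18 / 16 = -9 / 8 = -1.12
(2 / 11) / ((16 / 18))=9 / 44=0.20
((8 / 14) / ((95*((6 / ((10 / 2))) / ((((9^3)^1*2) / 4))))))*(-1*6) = -1458 / 133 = -10.96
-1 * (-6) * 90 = 540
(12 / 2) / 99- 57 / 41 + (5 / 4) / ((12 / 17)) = 9551 / 21648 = 0.44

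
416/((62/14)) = 93.94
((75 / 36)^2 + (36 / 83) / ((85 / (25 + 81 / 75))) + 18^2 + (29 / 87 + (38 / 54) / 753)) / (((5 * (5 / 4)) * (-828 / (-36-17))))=999846891084361 / 296910874350000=3.37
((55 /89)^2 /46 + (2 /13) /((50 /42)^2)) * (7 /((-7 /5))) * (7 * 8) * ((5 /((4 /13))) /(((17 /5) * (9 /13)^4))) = -680.75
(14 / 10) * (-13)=-91 / 5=-18.20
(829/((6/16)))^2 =43983424/9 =4887047.11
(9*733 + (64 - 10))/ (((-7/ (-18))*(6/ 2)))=39906/ 7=5700.86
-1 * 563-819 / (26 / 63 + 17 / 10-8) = -1572197 / 3709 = -423.89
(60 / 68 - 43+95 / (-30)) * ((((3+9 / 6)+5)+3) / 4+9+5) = -632803 / 816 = -775.49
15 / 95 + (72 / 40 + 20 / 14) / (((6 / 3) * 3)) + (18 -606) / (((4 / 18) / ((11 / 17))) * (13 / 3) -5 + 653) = -80559947 / 384831510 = -0.21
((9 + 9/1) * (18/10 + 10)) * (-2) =-2124/5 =-424.80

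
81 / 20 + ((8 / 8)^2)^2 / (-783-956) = 140839 / 34780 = 4.05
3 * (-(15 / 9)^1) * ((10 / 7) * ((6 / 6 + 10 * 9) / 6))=-325 / 3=-108.33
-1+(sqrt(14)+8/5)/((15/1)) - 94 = -7117/75+sqrt(14)/15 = -94.64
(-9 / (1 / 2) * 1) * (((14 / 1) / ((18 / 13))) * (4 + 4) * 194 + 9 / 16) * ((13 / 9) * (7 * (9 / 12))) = -205641163 / 96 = -2142095.45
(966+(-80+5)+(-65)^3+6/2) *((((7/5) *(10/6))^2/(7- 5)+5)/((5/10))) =-38048609/9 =-4227623.22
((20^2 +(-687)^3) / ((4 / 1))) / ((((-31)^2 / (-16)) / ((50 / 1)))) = 64848460600 / 961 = 67480187.93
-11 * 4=-44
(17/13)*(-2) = -2.62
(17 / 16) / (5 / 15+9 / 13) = 663 / 640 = 1.04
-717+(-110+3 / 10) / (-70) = -500803 / 700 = -715.43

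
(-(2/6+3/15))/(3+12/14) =-56/405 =-0.14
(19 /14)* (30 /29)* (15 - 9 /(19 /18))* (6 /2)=5535 /203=27.27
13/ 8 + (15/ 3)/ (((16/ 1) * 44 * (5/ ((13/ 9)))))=10309/ 6336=1.63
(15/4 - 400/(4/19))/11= -7585/44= -172.39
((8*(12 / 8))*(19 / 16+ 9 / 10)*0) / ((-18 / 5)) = 0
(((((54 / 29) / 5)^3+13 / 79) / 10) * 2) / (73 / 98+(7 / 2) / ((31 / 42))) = 0.01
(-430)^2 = 184900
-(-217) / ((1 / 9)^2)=17577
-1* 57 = -57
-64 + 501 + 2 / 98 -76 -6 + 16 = 18180 / 49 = 371.02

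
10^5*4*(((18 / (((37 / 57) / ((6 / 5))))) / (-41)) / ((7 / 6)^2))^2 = 785818423296000 / 5525394889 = 142219.41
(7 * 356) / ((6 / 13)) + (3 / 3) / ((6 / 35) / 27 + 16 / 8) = 10238081 / 1896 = 5399.83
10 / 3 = 3.33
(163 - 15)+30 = 178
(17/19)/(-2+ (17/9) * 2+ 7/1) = 153/1501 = 0.10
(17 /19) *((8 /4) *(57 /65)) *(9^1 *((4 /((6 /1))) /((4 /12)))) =1836 /65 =28.25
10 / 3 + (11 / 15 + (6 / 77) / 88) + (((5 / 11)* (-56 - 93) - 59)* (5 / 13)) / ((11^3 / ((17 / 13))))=4177308337 / 1039218180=4.02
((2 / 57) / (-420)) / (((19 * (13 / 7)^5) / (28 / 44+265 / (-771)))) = -2979641 / 51154464231585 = -0.00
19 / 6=3.17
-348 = -348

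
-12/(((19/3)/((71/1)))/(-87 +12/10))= 11542.36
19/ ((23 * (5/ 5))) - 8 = -165/ 23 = -7.17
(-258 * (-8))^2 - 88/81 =345067688/81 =4260094.91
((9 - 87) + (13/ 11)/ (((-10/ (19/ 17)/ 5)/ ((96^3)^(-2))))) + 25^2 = 160135023100428041/ 292751413346304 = 547.00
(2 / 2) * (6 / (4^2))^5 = 243 / 32768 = 0.01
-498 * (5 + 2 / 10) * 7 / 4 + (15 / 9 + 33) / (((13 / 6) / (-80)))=-29059 / 5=-5811.80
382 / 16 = 191 / 8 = 23.88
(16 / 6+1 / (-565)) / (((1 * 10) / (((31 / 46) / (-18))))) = -140027 / 14034600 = -0.01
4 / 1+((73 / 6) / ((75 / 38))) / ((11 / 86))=129182 / 2475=52.19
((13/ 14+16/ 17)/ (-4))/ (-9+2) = 445/ 6664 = 0.07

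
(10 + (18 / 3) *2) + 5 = 27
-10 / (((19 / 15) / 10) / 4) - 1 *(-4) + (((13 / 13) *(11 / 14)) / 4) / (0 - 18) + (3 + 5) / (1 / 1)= -5818385 / 19152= -303.80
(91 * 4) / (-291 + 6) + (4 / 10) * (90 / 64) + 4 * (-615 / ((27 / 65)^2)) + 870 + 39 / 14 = -34607522933 / 2585520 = -13385.13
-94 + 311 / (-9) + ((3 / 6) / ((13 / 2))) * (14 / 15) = -75163 / 585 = -128.48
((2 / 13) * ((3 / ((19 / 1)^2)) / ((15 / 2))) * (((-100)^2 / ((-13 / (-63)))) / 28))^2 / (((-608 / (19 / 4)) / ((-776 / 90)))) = 21825000 / 3722098081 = 0.01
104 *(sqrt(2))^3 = 208 *sqrt(2) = 294.16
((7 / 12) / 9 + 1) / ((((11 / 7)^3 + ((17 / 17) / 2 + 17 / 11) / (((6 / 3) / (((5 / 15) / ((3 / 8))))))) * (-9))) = -433895 / 17565012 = -0.02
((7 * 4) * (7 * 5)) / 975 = 196 / 195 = 1.01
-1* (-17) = 17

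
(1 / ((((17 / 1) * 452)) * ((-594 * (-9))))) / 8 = 1 / 328629312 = 0.00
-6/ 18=-1/ 3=-0.33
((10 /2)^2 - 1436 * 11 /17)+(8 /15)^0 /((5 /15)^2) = -15218 /17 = -895.18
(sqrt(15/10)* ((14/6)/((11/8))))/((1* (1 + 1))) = 14* sqrt(6)/33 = 1.04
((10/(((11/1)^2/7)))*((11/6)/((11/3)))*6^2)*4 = 5040/121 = 41.65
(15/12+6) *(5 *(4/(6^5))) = 145/7776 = 0.02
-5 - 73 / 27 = -208 / 27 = -7.70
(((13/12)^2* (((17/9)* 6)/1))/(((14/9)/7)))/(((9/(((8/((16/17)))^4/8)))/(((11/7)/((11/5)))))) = 1199779165/387072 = 3099.63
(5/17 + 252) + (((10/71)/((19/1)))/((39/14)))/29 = 6543811171/25937223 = 252.29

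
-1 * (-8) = 8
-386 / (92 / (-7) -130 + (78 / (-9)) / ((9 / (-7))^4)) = 26591733 / 10079674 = 2.64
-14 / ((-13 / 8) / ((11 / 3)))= 1232 / 39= 31.59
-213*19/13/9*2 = -2698/39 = -69.18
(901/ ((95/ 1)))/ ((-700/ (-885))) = 159477/ 13300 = 11.99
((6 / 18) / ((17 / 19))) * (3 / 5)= 19 / 85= 0.22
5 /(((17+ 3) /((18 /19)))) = 9 /38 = 0.24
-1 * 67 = -67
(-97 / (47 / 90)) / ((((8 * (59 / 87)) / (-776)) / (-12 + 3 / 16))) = -6962048415 / 22184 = -313831.97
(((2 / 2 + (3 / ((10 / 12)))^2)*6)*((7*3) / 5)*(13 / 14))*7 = 285831 / 125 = 2286.65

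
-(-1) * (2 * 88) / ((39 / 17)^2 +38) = 50864 / 12503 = 4.07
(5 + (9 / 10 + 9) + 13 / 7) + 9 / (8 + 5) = 15879 / 910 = 17.45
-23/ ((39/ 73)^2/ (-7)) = 857969/ 1521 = 564.08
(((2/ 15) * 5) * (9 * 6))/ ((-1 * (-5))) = 36/ 5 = 7.20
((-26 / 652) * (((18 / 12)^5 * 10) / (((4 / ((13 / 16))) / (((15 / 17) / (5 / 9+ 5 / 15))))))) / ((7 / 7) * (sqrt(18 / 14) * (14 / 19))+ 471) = -174566576925 / 134660539629568+ 58520475 * sqrt(7) / 67330269814784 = -0.00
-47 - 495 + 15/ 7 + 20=-3639/ 7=-519.86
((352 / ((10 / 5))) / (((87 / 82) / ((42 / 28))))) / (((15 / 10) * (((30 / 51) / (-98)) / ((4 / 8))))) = -6010928 / 435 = -13818.23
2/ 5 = 0.40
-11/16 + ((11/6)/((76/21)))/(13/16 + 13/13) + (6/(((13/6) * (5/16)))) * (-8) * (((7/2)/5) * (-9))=1278491007/2865200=446.21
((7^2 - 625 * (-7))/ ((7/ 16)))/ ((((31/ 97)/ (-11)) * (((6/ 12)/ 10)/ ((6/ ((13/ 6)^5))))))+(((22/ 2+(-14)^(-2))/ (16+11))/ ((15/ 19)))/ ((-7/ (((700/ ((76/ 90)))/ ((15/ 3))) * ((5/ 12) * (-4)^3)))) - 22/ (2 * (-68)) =-301803638319710407/ 345164369004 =-874376.57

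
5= 5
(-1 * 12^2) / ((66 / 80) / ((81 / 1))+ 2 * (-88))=155520 / 190069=0.82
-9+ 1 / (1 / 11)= 2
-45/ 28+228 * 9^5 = 376968771/ 28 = 13463170.39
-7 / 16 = -0.44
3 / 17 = 0.18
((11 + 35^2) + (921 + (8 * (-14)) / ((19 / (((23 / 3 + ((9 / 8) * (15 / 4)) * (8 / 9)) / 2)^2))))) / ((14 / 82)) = 55104205 / 4788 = 11508.81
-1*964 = -964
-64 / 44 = -16 / 11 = -1.45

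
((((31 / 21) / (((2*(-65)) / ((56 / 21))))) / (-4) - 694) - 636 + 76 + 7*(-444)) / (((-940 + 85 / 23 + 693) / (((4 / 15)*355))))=29169232247 / 17186715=1697.20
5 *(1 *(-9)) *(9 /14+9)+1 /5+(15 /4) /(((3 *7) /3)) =-60647 /140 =-433.19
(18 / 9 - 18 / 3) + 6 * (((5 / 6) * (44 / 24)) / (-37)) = -943 / 222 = -4.25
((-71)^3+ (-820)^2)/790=314489/790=398.09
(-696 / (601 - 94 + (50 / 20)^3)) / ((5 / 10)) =-11136 / 4181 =-2.66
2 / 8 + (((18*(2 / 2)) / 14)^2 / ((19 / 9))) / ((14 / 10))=21097 / 26068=0.81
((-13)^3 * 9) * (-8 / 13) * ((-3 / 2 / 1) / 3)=-6084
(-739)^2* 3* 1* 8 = 13106904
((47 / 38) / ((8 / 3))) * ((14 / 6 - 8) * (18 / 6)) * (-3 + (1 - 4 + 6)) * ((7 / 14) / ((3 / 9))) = 0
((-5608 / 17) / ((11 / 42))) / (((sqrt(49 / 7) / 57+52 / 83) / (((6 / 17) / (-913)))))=238760016768 / 305526705737 - 6685924896*sqrt(7) / 305526705737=0.72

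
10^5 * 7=700000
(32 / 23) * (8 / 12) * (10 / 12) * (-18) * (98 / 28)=-1120 / 23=-48.70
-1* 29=-29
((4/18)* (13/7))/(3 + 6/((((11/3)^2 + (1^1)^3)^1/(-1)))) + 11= 59057/5292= 11.16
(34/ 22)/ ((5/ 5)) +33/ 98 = 2029/ 1078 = 1.88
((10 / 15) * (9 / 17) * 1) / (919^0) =6 / 17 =0.35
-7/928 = -0.01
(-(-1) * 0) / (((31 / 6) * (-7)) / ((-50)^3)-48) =0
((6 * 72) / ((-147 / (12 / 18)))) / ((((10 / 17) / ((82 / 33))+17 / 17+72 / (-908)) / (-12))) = 22783536 / 1121659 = 20.31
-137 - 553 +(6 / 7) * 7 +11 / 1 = -673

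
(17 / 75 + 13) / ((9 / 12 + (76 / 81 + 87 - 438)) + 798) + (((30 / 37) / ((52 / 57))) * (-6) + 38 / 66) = -272716549022 / 57688434375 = -4.73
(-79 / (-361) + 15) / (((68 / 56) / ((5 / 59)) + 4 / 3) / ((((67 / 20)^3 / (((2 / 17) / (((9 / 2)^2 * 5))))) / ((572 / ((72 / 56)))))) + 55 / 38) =122868558536076 / 13423890219245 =9.15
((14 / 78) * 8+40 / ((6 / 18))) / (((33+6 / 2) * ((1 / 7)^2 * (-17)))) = -58016 / 5967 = -9.72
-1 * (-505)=505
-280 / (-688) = 35 / 86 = 0.41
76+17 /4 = 321 /4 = 80.25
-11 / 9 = -1.22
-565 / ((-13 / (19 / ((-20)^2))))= 2147 / 1040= 2.06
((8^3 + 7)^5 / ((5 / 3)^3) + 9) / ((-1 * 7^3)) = -1016718096023298 / 42875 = -23713541598.21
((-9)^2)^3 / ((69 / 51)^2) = 153586449 / 529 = 290333.55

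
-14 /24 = -7 /12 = -0.58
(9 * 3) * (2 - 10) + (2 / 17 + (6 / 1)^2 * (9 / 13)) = -42202 / 221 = -190.96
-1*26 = -26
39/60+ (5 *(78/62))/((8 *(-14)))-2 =-24411/17360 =-1.41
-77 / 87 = -0.89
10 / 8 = 5 / 4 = 1.25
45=45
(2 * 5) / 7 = 10 / 7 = 1.43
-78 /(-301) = 78 /301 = 0.26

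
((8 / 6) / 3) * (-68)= -272 / 9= -30.22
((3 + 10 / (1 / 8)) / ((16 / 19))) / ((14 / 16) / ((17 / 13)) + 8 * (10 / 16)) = 26809 / 1542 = 17.39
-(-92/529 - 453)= 10423/23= 453.17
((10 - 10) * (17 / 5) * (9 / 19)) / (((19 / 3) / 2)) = 0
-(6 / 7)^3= -216 / 343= -0.63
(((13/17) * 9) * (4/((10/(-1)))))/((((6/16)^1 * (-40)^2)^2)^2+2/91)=-10647/501228000000085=-0.00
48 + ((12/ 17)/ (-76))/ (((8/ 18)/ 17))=3621/ 76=47.64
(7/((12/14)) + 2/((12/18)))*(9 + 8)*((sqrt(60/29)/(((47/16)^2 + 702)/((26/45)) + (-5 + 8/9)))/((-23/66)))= -1501074432*sqrt(435)/48978965911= -0.64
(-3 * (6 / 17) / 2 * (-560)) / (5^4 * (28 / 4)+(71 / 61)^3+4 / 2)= 285996060 / 4223878429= 0.07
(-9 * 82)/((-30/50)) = 1230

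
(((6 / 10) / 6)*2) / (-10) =-1 / 50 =-0.02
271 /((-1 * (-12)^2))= -271 /144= -1.88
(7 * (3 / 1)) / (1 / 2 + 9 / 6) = 10.50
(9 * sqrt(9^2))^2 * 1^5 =6561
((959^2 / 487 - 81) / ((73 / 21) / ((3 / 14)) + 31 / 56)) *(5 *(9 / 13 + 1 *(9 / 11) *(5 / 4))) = 108802203804 / 117762931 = 923.91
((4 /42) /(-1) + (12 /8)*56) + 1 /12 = 7055 /84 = 83.99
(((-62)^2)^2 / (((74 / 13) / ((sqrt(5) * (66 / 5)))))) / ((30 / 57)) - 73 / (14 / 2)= -73 / 7 + 60220957368 * sqrt(5) / 925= 145576372.65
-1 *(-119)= 119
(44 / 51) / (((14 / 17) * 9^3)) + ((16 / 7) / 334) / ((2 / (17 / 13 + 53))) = 6223850 / 33235839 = 0.19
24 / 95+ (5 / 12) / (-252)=72101 / 287280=0.25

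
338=338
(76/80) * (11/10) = 209/200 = 1.04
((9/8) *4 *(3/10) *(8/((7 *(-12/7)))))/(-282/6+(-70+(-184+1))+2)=9/2980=0.00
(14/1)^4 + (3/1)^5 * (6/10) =192809/5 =38561.80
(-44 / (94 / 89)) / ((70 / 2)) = -1958 / 1645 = -1.19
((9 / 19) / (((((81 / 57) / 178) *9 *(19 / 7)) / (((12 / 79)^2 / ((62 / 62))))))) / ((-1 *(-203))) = 2848 / 10316373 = 0.00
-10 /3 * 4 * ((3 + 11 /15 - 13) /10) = 556 /45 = 12.36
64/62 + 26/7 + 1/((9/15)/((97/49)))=36665/4557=8.05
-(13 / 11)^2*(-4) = 5.59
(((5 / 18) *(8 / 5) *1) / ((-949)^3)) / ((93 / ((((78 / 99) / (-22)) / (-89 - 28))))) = -4 / 2337078121263171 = -0.00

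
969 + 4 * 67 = 1237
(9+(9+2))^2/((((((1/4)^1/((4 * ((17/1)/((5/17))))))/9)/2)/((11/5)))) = 14648832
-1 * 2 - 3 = -5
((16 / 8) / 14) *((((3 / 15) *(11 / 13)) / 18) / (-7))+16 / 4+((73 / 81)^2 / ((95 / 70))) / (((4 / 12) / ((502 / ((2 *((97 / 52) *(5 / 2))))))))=2583829946917 / 25675183170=100.64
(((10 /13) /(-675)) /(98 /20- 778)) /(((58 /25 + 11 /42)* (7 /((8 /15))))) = 320 /7356518091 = 0.00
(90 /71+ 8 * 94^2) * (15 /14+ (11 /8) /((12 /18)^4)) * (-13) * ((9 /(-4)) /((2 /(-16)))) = -2113095861981 /15904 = -132865685.49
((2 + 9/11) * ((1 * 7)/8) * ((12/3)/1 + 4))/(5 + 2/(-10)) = 4.11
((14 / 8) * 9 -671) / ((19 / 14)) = -18347 / 38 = -482.82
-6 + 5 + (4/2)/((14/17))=10/7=1.43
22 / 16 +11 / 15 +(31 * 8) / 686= 2.47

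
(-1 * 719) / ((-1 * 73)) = 719 / 73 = 9.85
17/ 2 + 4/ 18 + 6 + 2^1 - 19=-2.28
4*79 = 316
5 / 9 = 0.56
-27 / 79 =-0.34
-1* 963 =-963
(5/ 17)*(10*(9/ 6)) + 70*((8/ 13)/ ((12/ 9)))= 8115/ 221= 36.72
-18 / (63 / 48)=-13.71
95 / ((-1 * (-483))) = 95 / 483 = 0.20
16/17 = 0.94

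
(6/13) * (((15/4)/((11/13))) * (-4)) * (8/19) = -720/209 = -3.44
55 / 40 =11 / 8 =1.38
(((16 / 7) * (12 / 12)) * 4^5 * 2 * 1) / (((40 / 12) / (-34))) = -1671168 / 35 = -47747.66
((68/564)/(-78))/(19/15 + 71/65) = -17/25944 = -0.00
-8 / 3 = -2.67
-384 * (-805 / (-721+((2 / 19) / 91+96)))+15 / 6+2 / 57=-60617106673 / 123191022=-492.06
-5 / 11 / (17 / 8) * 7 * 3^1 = -840 / 187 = -4.49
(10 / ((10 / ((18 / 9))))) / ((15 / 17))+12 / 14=328 / 105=3.12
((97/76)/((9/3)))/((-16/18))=-291/608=-0.48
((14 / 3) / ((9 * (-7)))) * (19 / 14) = -19 / 189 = -0.10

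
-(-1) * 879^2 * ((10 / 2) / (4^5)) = 3863205 / 1024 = 3772.66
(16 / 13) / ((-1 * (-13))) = 0.09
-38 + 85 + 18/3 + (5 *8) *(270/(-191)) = -677/191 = -3.54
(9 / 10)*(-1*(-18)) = 81 / 5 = 16.20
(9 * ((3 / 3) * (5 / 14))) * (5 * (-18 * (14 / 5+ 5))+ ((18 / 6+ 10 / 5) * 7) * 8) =-9495 / 7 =-1356.43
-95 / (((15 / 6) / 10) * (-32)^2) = -95 / 256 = -0.37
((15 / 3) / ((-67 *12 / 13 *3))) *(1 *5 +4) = -65 / 268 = -0.24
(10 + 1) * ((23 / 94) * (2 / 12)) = 253 / 564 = 0.45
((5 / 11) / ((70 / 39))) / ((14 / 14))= 39 / 154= 0.25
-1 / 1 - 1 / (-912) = -911 / 912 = -1.00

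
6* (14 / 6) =14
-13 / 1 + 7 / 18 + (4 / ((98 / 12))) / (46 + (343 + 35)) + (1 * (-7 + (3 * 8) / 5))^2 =-9080359 / 1168650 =-7.77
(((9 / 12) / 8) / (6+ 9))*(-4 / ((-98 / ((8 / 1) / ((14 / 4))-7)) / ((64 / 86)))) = -0.00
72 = 72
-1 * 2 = -2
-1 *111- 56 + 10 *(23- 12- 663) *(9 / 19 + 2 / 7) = -680731 / 133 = -5118.28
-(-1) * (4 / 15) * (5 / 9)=4 / 27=0.15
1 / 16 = 0.06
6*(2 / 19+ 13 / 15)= 554 / 95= 5.83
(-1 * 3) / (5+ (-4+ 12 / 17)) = -51 / 29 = -1.76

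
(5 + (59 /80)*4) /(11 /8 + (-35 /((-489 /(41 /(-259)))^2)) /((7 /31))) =5100871304718 /882215746855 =5.78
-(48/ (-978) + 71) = -11565/ 163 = -70.95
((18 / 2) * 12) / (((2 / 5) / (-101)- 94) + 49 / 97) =-5290380 / 4580039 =-1.16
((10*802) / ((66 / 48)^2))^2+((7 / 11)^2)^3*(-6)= 31878218660506 / 1771561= 17994423.37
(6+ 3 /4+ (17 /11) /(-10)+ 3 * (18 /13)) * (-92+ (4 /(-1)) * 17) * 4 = -983776 /143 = -6879.55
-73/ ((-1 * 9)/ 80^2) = 51911.11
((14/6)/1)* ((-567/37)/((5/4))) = -5292/185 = -28.61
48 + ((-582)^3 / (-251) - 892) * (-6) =-1181468808 / 251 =-4707047.04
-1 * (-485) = 485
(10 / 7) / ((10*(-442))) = -1 / 3094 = -0.00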